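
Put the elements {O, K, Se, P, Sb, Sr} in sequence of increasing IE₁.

IE₁ increases left→right with effective nuclear charge and decreases top→bottom as the valence shell moves farther out.
These span different periods and groups, so the two trends combine.
Sr > K: period and group pull opposite ways; the across-period shift dominates (550 vs 419 kJ/mol).
Sb > Sr: Sb lies to the right of Sr in period 5, so the across-period effect alone puts Sb higher.
Se > Sb: both effects reinforce here, so Se is clearly the higher of the two.
P > Se: period and group pull opposite ways; the down-group shift dominates (1012 vs 941 kJ/mol).
O > P: both effects reinforce here, so O is clearly the higher of the two.
For reference (kJ/mol): O 1314, P 1012, K 419, Se 941, Sr 550, Sb 831.
So from lowest to highest: K < Sr < Sb < Se < P < O.

K < Sr < Sb < Se < P < O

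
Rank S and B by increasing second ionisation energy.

IE_2 is the cost of taking one more electron from the +1 cation: S⁺ still has 5 valence electrons; B⁺ still has 2 valence electrons.
All are still removing valence electrons, so compare the +1 ions as you would atoms: IE_2 generally rises across a period (higher Z_eff) and falls down a group (larger shell), subject to the usual subshell exceptions.
Valence configurations: S⁺ [Ne]3s²3p³, B⁺ [He]2s².
Tabulated IE_2 (kJ/mol): S 2252, B 2427.
Hence IE_2: S < B.

S < B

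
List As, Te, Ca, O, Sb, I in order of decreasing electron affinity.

I, Te, O, Sb, As, Ca

Adding an electron releases more energy for atoms nearer the top right (short of the noble gases).
These span different periods and groups, so the two trends combine.
As > Ca: As lies to the right of Ca in period 4, so the across-period effect alone puts As higher.
Sb > As: this pair runs against the simple trend — see the exception note.
O > Sb: relative to Sb, both the across-period and down-group shifts push O's electron affinity up.
Te > O: this pair runs against the simple trend — see the exception note.
I > Te: both are in period 5; the period trend gives I the larger value.
Note the exception: Sb has a higher electron affinity than As, contrary to the simple trend — both are half-filled np³, but the pairing/repulsion penalty for the added electron shrinks as the p orbitals become larger and more diffuse down the group, and for Sb that outweighs the weaker nuclear attraction.
Note the exception: Te has a higher electron affinity than O, contrary to the simple trend — O's compact 2p subshell gives strong electron–electron repulsion on the added electron.
Approximate values (kJ/mol): O 141, Ca 2, As 78, Sb 103, Te 190, I 295.
So from highest to lowest: I > Te > O > Sb > As > Ca.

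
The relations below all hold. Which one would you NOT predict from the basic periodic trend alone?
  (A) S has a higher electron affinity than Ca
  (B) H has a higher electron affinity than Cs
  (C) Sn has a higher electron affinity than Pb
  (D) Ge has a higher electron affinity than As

(D)

The general trend: electron affinity increases across a period and decreases down a group.
(A) S (period 3, group 16) vs Ca (period 4, group 2): the stated order agrees with the simple trend.
(B) H (period 1, group 1) vs Cs (period 6, group 1): the stated order agrees with the simple trend.
(C) Sn (period 5, group 14) vs Pb (period 6, group 14): the stated order agrees with the simple trend.
(D) Ge (period 4, group 14) vs As (period 4, group 15): the stated order contradicts the simple trend.
The exception is (D): adding an electron to As's half-filled 4p³ is unfavourable, so Ge (4p²) has the more exothermic EA.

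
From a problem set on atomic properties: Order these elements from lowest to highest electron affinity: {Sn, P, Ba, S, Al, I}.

Al is in period 3, group 13; P is in period 3, group 15; S is in period 3, group 16; Sn is in period 5, group 14; I is in period 5, group 17; Ba is in period 6, group 2.
Atoms with high Z_eff and room in the valence shell (especially the halogens) have the most exothermic electron affinities.
These span different periods and groups, so the two trends combine.
Al > Ba: both effects reinforce here, so Al is clearly the higher of the two.
P > Al: P lies to the right of Al in period 3, so the across-period effect alone puts P higher.
Sn > P: this pair runs against the simple trend — see the exception note.
S > Sn: relative to Sn, both the across-period and down-group shifts push S's electron affinity up.
I > S: the two effects oppose for this pair; the across-period effect wins (295 vs 200 kJ/mol).
Note the exception: Sn has a higher electron affinity than P, contrary to the simple trend — adding an electron to P's half-filled np³ subshell costs electron-pairing energy.
Tabulated electron affinity (kJ/mol): Al 42, P 72, S 200, Sn 107, I 295, Ba 14.
So from lowest to highest: Ba < Al < P < Sn < S < I.

Ba < Al < P < Sn < S < I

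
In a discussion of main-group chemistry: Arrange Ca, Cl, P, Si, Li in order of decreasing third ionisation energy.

IE_3 is the cost of taking one more electron from the +2 cation: Ca²⁺ is the bare [Ar] core; Cl²⁺ still has 5 valence electrons; P²⁺ still has 3 valence electrons; Si²⁺ still has 2 valence electrons; Li²⁺ is already 1 electron into the core.
Core electrons are held far more tightly than valence electrons, so Ca and Li top the IE_3 order.
Valence configurations: Cl²⁺ [Ne]3s²3p³, P²⁺ [Ne]3s²3p¹, Si²⁺ [Ne]3s².
P²⁺ loses a lone 3p electron whereas Si²⁺ must break into a filled 3s² pair, so IE_3(Si) > IE_3(P) even though P has the higher nuclear charge.
The numbers (kJ/mol): Ca 4912, Cl 3822, P 2914, Si 3232, Li 11815.
Overall IE_3 order: P < Si < Cl < Ca < Li.

Li > Ca > Cl > Si > P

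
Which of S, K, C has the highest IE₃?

C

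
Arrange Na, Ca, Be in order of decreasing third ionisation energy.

After 2 electrons have been removed, what remains? Na²⁺ is already 1 electron into the core; Ca²⁺ is the bare [Ar] core; Be²⁺ is the bare [He] core.
All of these are removing an electron from a noble-gas core or deeper; the smaller core (lower principal quantum number) is held far more tightly, and within a period the higher nuclear charge binds the same core more tightly.
The numbers (kJ/mol): Na 6910, Ca 4912, Be 14849.
Overall IE_3 order: Ca < Na < Be.

Be, Na, Ca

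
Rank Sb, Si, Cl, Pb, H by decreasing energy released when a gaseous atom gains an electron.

H is in period 1, group 1; Si is in period 3, group 14; Cl is in period 3, group 17; Sb is in period 5, group 15; Pb is in period 6, group 14.
Electron affinity generally becomes more exothermic across a period toward the halogens and less exothermic down a group.
These span different periods and groups, so the two trends combine.
H > Pb: the two effects oppose for this pair; the down-group effect wins (73 vs 35 kJ/mol).
Sb > H: the two effects oppose for this pair; the across-period effect wins (103 vs 73 kJ/mol).
Si > Sb: the two effects oppose for this pair; the down-group effect wins (134 vs 103 kJ/mol).
Cl > Si: Cl lies to the right of Si in period 3, so the across-period effect alone puts Cl higher.
For reference (kJ/mol): H 73, Si 134, Cl 349, Sb 103, Pb 35.
So from highest to lowest: Cl > Si > Sb > H > Pb.

Cl > Si > Sb > H > Pb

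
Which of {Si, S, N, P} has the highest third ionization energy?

After 2 electrons have been removed, what remains? Si²⁺ still has 2 valence electrons; S²⁺ still has 4 valence electrons; N²⁺ still has 3 valence electrons; P²⁺ still has 3 valence electrons.
All are still removing valence electrons, so compare the +2 ions as you would atoms: IE_3 generally rises across a period (higher Z_eff) and falls down a group (larger shell), subject to the usual subshell exceptions.
Valence configurations: Si²⁺ [Ne]3s², S²⁺ [Ne]3s²3p², N²⁺ [He]2s²2p¹, P²⁺ [Ne]3s²3p¹.
P²⁺ loses a lone 3p electron whereas Si²⁺ must break into a filled 3s² pair, so IE_3(Si) > IE_3(P) even though P has the higher nuclear charge.
Approximate IE_3 values (kJ/mol): Si 3232, S 3357, N 4578, P 2914.
Overall IE_3 order: P < Si < S < N.

N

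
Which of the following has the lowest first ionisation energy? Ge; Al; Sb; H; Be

Al

H is in period 1, group 1; Be is in period 2, group 2; Al is in period 3, group 13; Ge is in period 4, group 14; Sb is in period 5, group 15.
Removing the outermost electron gets harder across a period and easier down a group.
A diagonal step moves right (one effect) and down (the opposite effect) at once.
Ge > Al: the two effects oppose for this pair; the across-period effect wins (762 vs 578 kJ/mol).
Sb > Ge: period and group pull opposite ways; the across-period shift dominates (831 vs 762 kJ/mol).
Be > Sb: the two effects oppose for this pair; the down-group effect wins (900 vs 831 kJ/mol).
H > Be: period and group pull opposite ways; the down-group shift dominates (1312 vs 900 kJ/mol).
Tabulated first ionization energy (kJ/mol): H 1312, Be 900, Al 578, Ge 762, Sb 831.
The lowest first ionisation energy among these belongs to Al.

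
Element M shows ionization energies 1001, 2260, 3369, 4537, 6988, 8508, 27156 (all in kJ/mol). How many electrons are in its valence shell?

6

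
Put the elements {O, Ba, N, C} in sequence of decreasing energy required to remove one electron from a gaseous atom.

C is in period 2, group 14; N is in period 2, group 15; O is in period 2, group 16; Ba is in period 6, group 2.
First ionization energy rises across a period (greater Z_eff holds electrons more tightly) and falls down a group (valence electrons are farther from the nucleus).
These span different periods and groups, so the two trends combine.
C > Ba: both effects reinforce here, so C is clearly the higher of the two.
O > C: both are in period 2; the period trend gives O the larger value.
N > O: this pair runs against the simple trend — see the exception note.
Note the exception: N has a higher first ionization energy than O, contrary to the simple trend — pairing an electron in O's 2p⁴ costs repulsion energy, so O ionizes more easily than half-filled N (2p³).
Approximate values (kJ/mol): C 1086, N 1402, O 1314, Ba 503.
So from highest to lowest: N > O > C > Ba.

N > O > C > Ba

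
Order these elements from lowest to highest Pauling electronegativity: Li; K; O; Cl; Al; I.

K < Li < Al < I < Cl < O

Li is in period 2, group 1; O is in period 2, group 16; Al is in period 3, group 13; Cl is in period 3, group 17; K is in period 4, group 1; I is in period 5, group 17.
Smaller atoms with higher effective nuclear charge are more electronegative.
Here both period and group differ, so the two effects have to be weighed against each other.
Li > K: they share group 1; the group trend gives Li the larger value.
Al > Li: period and group pull opposite ways; the across-period shift dominates (1.61 vs 0.98).
I > Al: the two effects oppose for this pair; the across-period effect wins (2.66 vs 1.61).
Cl > I: they share group 17; the group trend gives Cl the larger value.
O > Cl: period and group pull opposite ways; the down-group shift dominates (3.44 vs 3.16).
Tabulated electronegativity (Pauling): Li 0.98, O 3.44, Al 1.61, Cl 3.16, K 0.82, I 2.66.
So from lowest to highest: K < Li < Al < I < Cl < O.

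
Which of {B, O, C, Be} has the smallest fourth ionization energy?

C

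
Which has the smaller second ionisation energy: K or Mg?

IE_2 is the cost of taking one more electron from the +1 cation: K⁺ is the bare [Ar] core; Mg⁺ still has 1 valence electron.
Pulling an electron out of a noble-gas core costs far more than removing a remaining valence electron, so K sits at the high end of IE_2.
The numbers (kJ/mol): K 3052, Mg 1451.
Putting it together, IE_2: Mg < K.

Mg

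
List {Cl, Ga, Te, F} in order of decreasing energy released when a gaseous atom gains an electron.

F is in period 2, group 17; Cl is in period 3, group 17; Ga is in period 4, group 13; Te is in period 5, group 16.
Atoms with high Z_eff and room in the valence shell (especially the halogens) have the most exothermic electron affinities.
Neither a single period nor a single group — weigh both effects.
Te > Ga: the two effects oppose for this pair; the across-period effect wins (190 vs 29 kJ/mol).
F > Te: both effects reinforce here, so F is clearly the higher of the two.
Cl > F: this pair runs against the simple trend — see the exception note.
Note the exception: Cl has a higher electron affinity than F, contrary to the simple trend — F's small 2p subshell makes the incoming electron feel strong e⁻–e⁻ repulsion, so Cl actually releases more energy on gaining an electron.
Tabulated electron affinity (kJ/mol): F 328, Cl 349, Ga 29, Te 190.
So from highest to lowest: Cl > F > Te > Ga.

Cl > F > Te > Ga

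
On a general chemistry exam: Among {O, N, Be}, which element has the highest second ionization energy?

O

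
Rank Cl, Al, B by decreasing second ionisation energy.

Consider each +1 ion: Cl⁺ still has 6 valence electrons; Al⁺ still has 2 valence electrons; B⁺ still has 2 valence electrons.
All are still removing valence electrons, so compare the +1 ions as you would atoms: IE_2 generally rises across a period (higher Z_eff) and falls down a group (larger shell), subject to the usual subshell exceptions.
Valence configurations: Cl⁺ [Ne]3s²3p⁴, Al⁺ [Ne]3s², B⁺ [He]2s².
The numbers (kJ/mol): Cl 2298, Al 1817, B 2427.
Putting it together, IE_2: Al < Cl < B.

B > Cl > Al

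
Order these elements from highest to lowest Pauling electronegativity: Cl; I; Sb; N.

Cl, N, I, Sb

N is in period 2, group 15; Cl is in period 3, group 17; Sb is in period 5, group 15; I is in period 5, group 17.
Atoms toward the upper right of the periodic table pull bonding electrons most strongly.
Neither a single period nor a single group — weigh both effects.
I > Sb: I lies to the right of Sb in period 5, so the across-period effect alone puts I higher.
N > I: the two effects oppose for this pair; the down-group effect wins (3.04 vs 2.66).
Cl > N: the two effects oppose for this pair; the across-period effect wins (3.16 vs 3.04).
Tabulated electronegativity (Pauling): N 3.04, Cl 3.16, Sb 2.05, I 2.66.
So from highest to lowest: Cl > N > I > Sb.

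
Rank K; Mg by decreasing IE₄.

Consider each +3 ion: K³⁺ is already 2 electrons into the core; Mg³⁺ is already 1 electron into the core.
All of these are removing an electron from a noble-gas core or deeper; the smaller core (lower principal quantum number) is held far more tightly, and within a period the higher nuclear charge binds the same core more tightly.
Tabulated IE_4 (kJ/mol): K 5877, Mg 10543.
Overall IE_4 order: K < Mg.

Mg, K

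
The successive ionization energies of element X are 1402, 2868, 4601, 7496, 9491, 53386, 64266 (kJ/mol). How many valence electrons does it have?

5

Look for the largest jump between consecutive ionization energies: IE6/IE5 ≈ 5.6, far larger than any earlier ratio.
That jump marks the point where a core electron is being removed. So the atom has 5 valence electrons.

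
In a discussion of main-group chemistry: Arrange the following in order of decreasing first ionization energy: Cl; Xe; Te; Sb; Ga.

Cl, Xe, Te, Sb, Ga

Cl is in period 3, group 17; Ga is in period 4, group 13; Sb is in period 5, group 15; Te is in period 5, group 16; Xe is in period 5, group 18.
Removing the outermost electron gets harder across a period and easier down a group.
These span different periods and groups, so the two trends combine.
Sb > Ga: period and group pull opposite ways; the across-period shift dominates (831 vs 579 kJ/mol).
Te > Sb: both are in period 5; the period trend gives Te the larger value.
Xe > Te: both are in period 5; the period trend gives Xe the larger value.
Cl > Xe: period and group pull opposite ways; the down-group shift dominates (1251 vs 1170 kJ/mol).
Tabulated first ionization energy (kJ/mol): Cl 1251, Ga 579, Sb 831, Te 869, Xe 1170.
So from highest to lowest: Cl > Xe > Te > Sb > Ga.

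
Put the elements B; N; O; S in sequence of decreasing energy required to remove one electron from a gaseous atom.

N > O > S > B

B is in period 2, group 13; N is in period 2, group 15; O is in period 2, group 16; S is in period 3, group 16.
Removing the outermost electron gets harder across a period and easier down a group.
Here both period and group differ, so the two effects have to be weighed against each other.
S > B: the two effects oppose for this pair; the across-period effect wins (1000 vs 801 kJ/mol).
O > S: O sits above S in group 16, so the down-group effect alone puts O higher.
N > O: this pair runs against the simple trend — see the exception note.
Note the exception: N has a higher first ionization energy than O, contrary to the simple trend — pairing an electron in O's 2p⁴ costs repulsion energy, so O ionizes more easily than half-filled N (2p³).
For reference (kJ/mol): B 801, N 1402, O 1314, S 1000.
So from highest to lowest: N > O > S > B.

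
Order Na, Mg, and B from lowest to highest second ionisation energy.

Mg < B < Na

IE_2 is the cost of taking one more electron from the +1 cation: Na⁺ is the bare [Ne] core; Mg⁺ still has 1 valence electron; B⁺ still has 2 valence electrons.
Core electrons are held far more tightly than valence electrons, so Na tops the IE_2 order.
Valence configurations: Mg⁺ [Ne]3s¹, B⁺ [He]2s².
Tabulated IE_2 (kJ/mol): Na 4562, Mg 1451, B 2427.
Putting it together, IE_2: Mg < B < Na.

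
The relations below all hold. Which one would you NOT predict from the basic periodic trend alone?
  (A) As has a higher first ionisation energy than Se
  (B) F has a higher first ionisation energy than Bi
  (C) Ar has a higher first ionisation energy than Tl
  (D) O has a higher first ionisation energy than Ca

(A)

The general trend: first ionisation energy increases across a period and decreases down a group.
(A) As (period 4, group 15) vs Se (period 4, group 16): the stated order contradicts the simple trend.
(B) F (period 2, group 17) vs Bi (period 6, group 15): the stated order agrees with the simple trend.
(C) Ar (period 3, group 18) vs Tl (period 6, group 13): the stated order agrees with the simple trend.
(D) O (period 2, group 16) vs Ca (period 4, group 2): the stated order agrees with the simple trend.
The exception is (A): Se (4p⁴) ionizes more easily than half-filled As (4p³).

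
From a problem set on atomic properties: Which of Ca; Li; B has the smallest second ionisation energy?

Ca

Consider each +1 ion: Ca⁺ still has 1 valence electron; Li⁺ is the bare [He] core; B⁺ still has 2 valence electrons.
Pulling an electron out of a noble-gas core costs far more than removing a remaining valence electron, so Li sits at the high end of IE_2.
Valence configurations: Ca⁺ [Ar]4s¹, B⁺ [He]2s².
Approximate IE_2 values (kJ/mol): Ca 1145, Li 7298, B 2427.
So the second ionization energies run Ca < B < Li.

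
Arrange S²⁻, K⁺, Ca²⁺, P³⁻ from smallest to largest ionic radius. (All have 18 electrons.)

All of these have 18 electrons, so size is governed by nuclear charge alone: the more protons, the stronger the pull on the same electron cloud, and the smaller the ion.
Nuclear charges: Ca²⁺ (Z=20), K⁺ (Z=19), S²⁻ (Z=16), P³⁻ (Z=15).
Smallest to largest: Ca²⁺ < K⁺ < S²⁻ < P³⁻.

Ca²⁺ < K⁺ < S²⁻ < P³⁻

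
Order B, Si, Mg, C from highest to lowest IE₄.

B, Mg, C, Si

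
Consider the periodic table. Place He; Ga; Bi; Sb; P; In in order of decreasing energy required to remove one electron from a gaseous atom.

He, P, Sb, Bi, Ga, In

IE₁ increases left→right with effective nuclear charge and decreases top→bottom as the valence shell moves farther out.
These span different periods and groups, so the two trends combine.
Ga > In: they share group 13; the group trend gives Ga the larger value.
Bi > Ga: the two effects oppose for this pair; the across-period effect wins (703 vs 579 kJ/mol).
Sb > Bi: Sb sits above Bi in group 15, so the down-group effect alone puts Sb higher.
P > Sb: they share group 15; the group trend gives P the larger value.
He > P: relative to P, both the across-period and down-group shifts push He's first ionization energy up.
Tabulated first ionization energy (kJ/mol): He 2372, P 1012, Ga 579, In 558, Sb 831, Bi 703.
So from highest to lowest: He > P > Sb > Bi > Ga > In.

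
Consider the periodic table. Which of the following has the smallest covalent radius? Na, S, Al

Na is in period 3, group 1; Al is in period 3, group 13; S is in period 3, group 16.
Radius decreases left→right (rising Z_eff, same n) and increases top→bottom (higher n).
All lie in period 3, so atomic radius increases right to left.
The smallest covalent radius among these belongs to S.

S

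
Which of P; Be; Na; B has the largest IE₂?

After 1 electron has been removed, what remains? P⁺ still has 4 valence electrons; Be⁺ still has 1 valence electron; Na⁺ is the bare [Ne] core; B⁺ still has 2 valence electrons.
Breaking into a closed-shell core is much more expensive than removing a leftover valence electron — Na has the largest IE_2 here.
Valence configurations: P⁺ [Ne]3s²3p², Be⁺ [He]2s¹, B⁺ [He]2s².
Tabulated IE_2 (kJ/mol): P 1907, Be 1757, Na 4562, B 2427.
So the second ionization energies run Be < P < B < Na.

Na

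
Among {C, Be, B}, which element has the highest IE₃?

Be

The third ionization energy removes an electron from the +2 ion. For each element: C²⁺ still has 2 valence electrons; Be²⁺ is the bare [He] core; B²⁺ still has 1 valence electron.
Pulling an electron out of a noble-gas core costs far more than removing a remaining valence electron, so Be sits at the high end of IE_3.
Valence configurations: C²⁺ [He]2s², B²⁺ [He]2s¹.
Tabulated IE_3 (kJ/mol): C 4620, Be 14849, B 3660.
Putting it together, IE_3: B < C < Be.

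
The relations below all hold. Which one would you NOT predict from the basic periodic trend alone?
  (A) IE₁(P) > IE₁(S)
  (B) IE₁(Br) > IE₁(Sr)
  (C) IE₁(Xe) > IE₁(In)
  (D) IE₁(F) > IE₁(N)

(A)

The general trend: IE₁ increases across a period and decreases down a group.
(A) P (period 3, group 15) vs S (period 3, group 16): the stated order contradicts the simple trend.
(B) Br (period 4, group 17) vs Sr (period 5, group 2): the stated order agrees with the simple trend.
(C) Xe (period 5, group 18) vs In (period 5, group 13): the stated order agrees with the simple trend.
(D) F (period 2, group 17) vs N (period 2, group 15): the stated order agrees with the simple trend.
The exception is (A): S (3p⁴) ionizes more easily than half-filled P (3p³) because the paired 3p electron in S is pushed out by e⁻–e⁻ repulsion.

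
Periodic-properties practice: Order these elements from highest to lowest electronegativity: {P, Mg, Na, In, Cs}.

Na is in period 3, group 1; Mg is in period 3, group 2; P is in period 3, group 15; In is in period 5, group 13; Cs is in period 6, group 1.
Smaller atoms with higher effective nuclear charge are more electronegative.
Here both period and group differ, so the two effects have to be weighed against each other.
Na > Cs: they share group 1; the group trend gives Na the larger value.
Mg > Na: Mg lies to the right of Na in period 3, so the across-period effect alone puts Mg higher.
In > Mg: the two effects oppose for this pair; the across-period effect wins (1.78 vs 1.31).
P > In: relative to In, both the across-period and down-group shifts push P's electronegativity up.
Approximate values (Pauling): Na 0.93, Mg 1.31, P 2.19, In 1.78, Cs 0.79.
So from highest to lowest: P > In > Mg > Na > Cs.

P > In > Mg > Na > Cs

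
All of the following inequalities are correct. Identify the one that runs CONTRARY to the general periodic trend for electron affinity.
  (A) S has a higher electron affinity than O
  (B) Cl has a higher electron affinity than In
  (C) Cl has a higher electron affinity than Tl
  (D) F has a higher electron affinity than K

The general trend: electron affinity increases across a period and decreases down a group.
(A) S (period 3, group 16) vs O (period 2, group 16): the stated order contradicts the simple trend.
(B) Cl (period 3, group 17) vs In (period 5, group 13): the stated order agrees with the simple trend.
(C) Cl (period 3, group 17) vs Tl (period 6, group 13): the stated order agrees with the simple trend.
(D) F (period 2, group 17) vs K (period 4, group 1): the stated order agrees with the simple trend.
The exception is (A): the compact 2p subshell of O repels the added electron more than S's larger 3p does.

(A)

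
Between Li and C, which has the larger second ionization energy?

IE_2 is the cost of taking one more electron from the +1 cation: Li⁺ is the bare [He] core; C⁺ still has 3 valence electrons.
Breaking into a closed-shell core is much more expensive than removing a leftover valence electron — Li has the largest IE_2 here.
Approximate IE_2 values (kJ/mol): Li 7298, C 2353.
Hence IE_2: C < Li.

Li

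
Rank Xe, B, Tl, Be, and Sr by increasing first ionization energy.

Be is in period 2, group 2; B is in period 2, group 13; Sr is in period 5, group 2; Xe is in period 5, group 18; Tl is in period 6, group 13.
First ionization energy rises across a period (greater Z_eff holds electrons more tightly) and falls down a group (valence electrons are farther from the nucleus).
Neither a single period nor a single group — weigh both effects.
Tl > Sr: period and group pull opposite ways; the across-period shift dominates (589 vs 550 kJ/mol).
B > Tl: they share group 13; the group trend gives B the larger value.
Be > B: this pair runs against the simple trend — see the exception note.
Xe > Be: the two effects oppose for this pair; the across-period effect wins (1170 vs 900 kJ/mol).
Note the exception: Be has a higher first ionization energy than B, contrary to the simple trend — removing B's lone 2p electron is easier than breaking Be's filled 2s².
Approximate values (kJ/mol): Be 900, B 801, Sr 550, Xe 1170, Tl 589.
So from lowest to highest: Sr < Tl < B < Be < Xe.

Sr, Tl, B, Be, Xe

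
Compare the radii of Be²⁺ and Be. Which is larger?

Forming Be²⁺ removes 2 electrons from Be. Fewer electrons for the same nuclear charge means less shielding and a higher Z_eff on the remaining electrons, and for main-group metals the entire outer shell is lost.
A cation is smaller than its parent atom: Be²⁺ < Be.

Be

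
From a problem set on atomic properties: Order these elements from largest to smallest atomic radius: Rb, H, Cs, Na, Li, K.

Cs > Rb > K > Na > Li > H

H is in period 1, group 1; Li is in period 2, group 1; Na is in period 3, group 1; K is in period 4, group 1; Rb is in period 5, group 1; Cs is in period 6, group 1.
Radius decreases left→right (rising Z_eff, same n) and increases top→bottom (higher n).
All are in group 1, so atomic radius increases down the group.
So from largest to smallest: Cs > Rb > K > Na > Li > H.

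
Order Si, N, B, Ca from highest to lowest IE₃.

Ca > N > B > Si

Consider each +2 ion: Si²⁺ still has 2 valence electrons; N²⁺ still has 3 valence electrons; B²⁺ still has 1 valence electron; Ca²⁺ is the bare [Ar] core.
Core electrons are held far more tightly than valence electrons, so Ca tops the IE_3 order.
Valence configurations: Si²⁺ [Ne]3s², N²⁺ [He]2s²2p¹, B²⁺ [He]2s¹.
Tabulated IE_3 (kJ/mol): Si 3232, N 4578, B 3660, Ca 4912.
Hence IE_3: Si < B < N < Ca.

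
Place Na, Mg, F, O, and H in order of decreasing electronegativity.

H is in period 1, group 1; O is in period 2, group 16; F is in period 2, group 17; Na is in period 3, group 1; Mg is in period 3, group 2.
Smaller atoms with higher effective nuclear charge are more electronegative.
These span different periods and groups, so the two trends combine.
Mg > Na: Mg lies to the right of Na in period 3, so the across-period effect alone puts Mg higher.
H > Mg: period and group pull opposite ways; the down-group shift dominates (2.20 vs 1.31).
O > H: the two effects oppose for this pair; the across-period effect wins (3.44 vs 2.20).
F > O: F lies to the right of O in period 2, so the across-period effect alone puts F higher.
Tabulated electronegativity (Pauling): H 2.20, O 3.44, F 3.98, Na 0.93, Mg 1.31.
So from highest to lowest: F > O > H > Mg > Na.

F > O > H > Mg > Na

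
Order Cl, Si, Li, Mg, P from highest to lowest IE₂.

After 1 electron has been removed, what remains? Cl⁺ still has 6 valence electrons; Si⁺ still has 3 valence electrons; Li⁺ is the bare [He] core; Mg⁺ still has 1 valence electron; P⁺ still has 4 valence electrons.
Breaking into a closed-shell core is much more expensive than removing a leftover valence electron — Li has the largest IE_2 here.
Valence configurations: Cl⁺ [Ne]3s²3p⁴, Si⁺ [Ne]3s²3p¹, Mg⁺ [Ne]3s¹, P⁺ [Ne]3s²3p².
Tabulated IE_2 (kJ/mol): Cl 2298, Si 1577, Li 7298, Mg 1451, P 1907.
Putting it together, IE_2: Mg < Si < P < Cl < Li.

Li > Cl > P > Si > Mg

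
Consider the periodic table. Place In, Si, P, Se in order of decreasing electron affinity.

Se > Si > P > In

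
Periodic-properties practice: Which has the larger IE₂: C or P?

After 1 electron has been removed, what remains? C⁺ still has 3 valence electrons; P⁺ still has 4 valence electrons.
All are still removing valence electrons, so compare the +1 ions as you would atoms: IE_2 generally rises across a period (higher Z_eff) and falls down a group (larger shell), subject to the usual subshell exceptions.
Valence configurations: C⁺ [He]2s²2p¹, P⁺ [Ne]3s²3p².
The numbers (kJ/mol): C 2353, P 1907.
So the second ionization energies run P < C.

C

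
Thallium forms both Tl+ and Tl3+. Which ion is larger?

Both ions have Z = 81 protons, but Tl3+ has lost more electrons, so its remaining electrons feel a larger effective nuclear charge per electron and are pulled in more tightly.
Higher positive charge → smaller ion, so Tl+ > Tl3+.

Tl+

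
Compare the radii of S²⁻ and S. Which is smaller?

S

Forming S²⁻ adds 2 electrons to S. More electron–electron repulsion in the same shell, with unchanged nuclear charge, lets the cloud expand.
An anion is larger than its parent atom: S²⁻ > S.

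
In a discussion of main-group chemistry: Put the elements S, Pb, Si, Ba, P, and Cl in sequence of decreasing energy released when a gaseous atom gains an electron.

EA tends to increase across a period and decrease down a group, though the pattern is less regular than for IE or radius.
Neither a single period nor a single group — weigh both effects.
Pb > Ba: Pb lies to the right of Ba in period 6, so the across-period effect alone puts Pb higher.
P > Pb: both effects reinforce here, so P is clearly the higher of the two.
Si > P: this pair runs against the simple trend — see the exception note.
S > Si: both are in period 3; the period trend gives S the larger value.
Cl > S: Cl lies to the right of S in period 3, so the across-period effect alone puts Cl higher.
Note the exception: Si has a higher electron affinity than P, contrary to the simple trend — adding an electron to P's half-filled 3p³ is unfavourable, so Si (3p²) has the more exothermic EA.
Tabulated electron affinity (kJ/mol): Si 134, P 72, S 200, Cl 349, Ba 14, Pb 35.
So from highest to lowest: Cl > S > Si > P > Pb > Ba.

Cl > S > Si > P > Pb > Ba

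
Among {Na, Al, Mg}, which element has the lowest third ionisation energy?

After 2 electrons have been removed, what remains? Na²⁺ is already 1 electron into the core; Al²⁺ still has 1 valence electron; Mg²⁺ is the bare [Ne] core.
Pulling an electron out of a noble-gas core costs far more than removing a remaining valence electron, so Na and Mg sit at the high end of IE_3.
Tabulated IE_3 (kJ/mol): Na 6910, Al 2745, Mg 7733.
Overall IE_3 order: Al < Na < Mg.

Al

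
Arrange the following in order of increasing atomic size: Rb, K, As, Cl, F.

F, Cl, As, K, Rb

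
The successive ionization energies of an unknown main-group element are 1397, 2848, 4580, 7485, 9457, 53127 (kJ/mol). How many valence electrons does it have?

5

Look for the largest jump between consecutive ionization energies: IE6/IE5 ≈ 5.6, far larger than any earlier ratio.
That jump marks the point where a core electron is being removed. So the atom has 5 valence electrons.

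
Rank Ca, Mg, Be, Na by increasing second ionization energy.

Ca < Mg < Be < Na

IE_2 is the cost of taking one more electron from the +1 cation: Ca⁺ still has 1 valence electron; Mg⁺ still has 1 valence electron; Be⁺ still has 1 valence electron; Na⁺ is the bare [Ne] core.
Pulling an electron out of a noble-gas core costs far more than removing a remaining valence electron, so Na sits at the high end of IE_2.
Valence configurations: Ca⁺ [Ar]4s¹, Mg⁺ [Ne]3s¹, Be⁺ [He]2s¹.
The numbers (kJ/mol): Ca 1145, Mg 1451, Be 1757, Na 4562.
So the second ionization energies run Ca < Mg < Be < Na.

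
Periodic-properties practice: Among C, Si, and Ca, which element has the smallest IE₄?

IE_4 is the cost of taking one more electron from the +3 cation: C³⁺ still has 1 valence electron; Si³⁺ still has 1 valence electron; Ca³⁺ is already 1 electron into the core.
Core electrons are held far more tightly than valence electrons, so Ca tops the IE_4 order.
Valence configurations: C³⁺ [He]2s¹, Si³⁺ [Ne]3s¹.
Tabulated IE_4 (kJ/mol): C 6223, Si 4356, Ca 6491.
Hence IE_4: Si < C < Ca.

Si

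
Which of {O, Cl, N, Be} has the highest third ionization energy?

Be

IE_3 is the cost of taking one more electron from the +2 cation: O²⁺ still has 4 valence electrons; Cl²⁺ still has 5 valence electrons; N²⁺ still has 3 valence electrons; Be²⁺ is the bare [He] core.
Pulling an electron out of a noble-gas core costs far more than removing a remaining valence electron, so Be sits at the high end of IE_3.
Valence configurations: O²⁺ [He]2s²2p², Cl²⁺ [Ne]3s²3p³, N²⁺ [He]2s²2p¹.
Approximate IE_3 values (kJ/mol): O 5300, Cl 3822, N 4578, Be 14849.
So the third ionization energies run Cl < N < O < Be.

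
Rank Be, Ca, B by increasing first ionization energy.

Ca < B < Be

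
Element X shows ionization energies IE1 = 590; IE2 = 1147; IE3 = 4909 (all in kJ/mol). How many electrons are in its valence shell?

2

Look for the largest jump between consecutive ionization energies: IE3/IE2 ≈ 4.3, far larger than any earlier ratio.
That jump marks the point where a core electron is being removed. So the atom has 2 valence electrons.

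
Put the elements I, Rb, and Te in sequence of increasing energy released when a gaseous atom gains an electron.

Rb < Te < I

Rb is in period 5, group 1; Te is in period 5, group 16; I is in period 5, group 17.
EA tends to increase across a period and decrease down a group, though the pattern is less regular than for IE or radius.
All lie in period 5, so electron affinity increases left to right.
So from lowest to highest: Rb < Te < I.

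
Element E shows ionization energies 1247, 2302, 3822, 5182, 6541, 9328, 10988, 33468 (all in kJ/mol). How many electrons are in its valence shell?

7

Look for the largest jump between consecutive ionization energies: IE8/IE7 ≈ 3.0, far larger than any earlier ratio.
That jump marks the point where a core electron is being removed. So the atom has 7 valence electrons.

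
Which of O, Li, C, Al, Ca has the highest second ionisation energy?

The second ionization energy removes an electron from the +1 ion. For each element: O⁺ still has 5 valence electrons; Li⁺ is the bare [He] core; C⁺ still has 3 valence electrons; Al⁺ still has 2 valence electrons; Ca⁺ still has 1 valence electron.
Core electrons are held far more tightly than valence electrons, so Li tops the IE_2 order.
Valence configurations: O⁺ [He]2s²2p³, C⁺ [He]2s²2p¹, Al⁺ [Ne]3s², Ca⁺ [Ar]4s¹.
Approximate IE_2 values (kJ/mol): O 3388, Li 7298, C 2353, Al 1817, Ca 1145.
Putting it together, IE_2: Ca < Al < C < O < Li.

Li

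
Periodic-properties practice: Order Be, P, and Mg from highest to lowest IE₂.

IE_2 is the cost of taking one more electron from the +1 cation: Be⁺ still has 1 valence electron; P⁺ still has 4 valence electrons; Mg⁺ still has 1 valence electron.
All are still removing valence electrons, so compare the +1 ions as you would atoms: IE_2 generally rises across a period (higher Z_eff) and falls down a group (larger shell), subject to the usual subshell exceptions.
Valence configurations: Be⁺ [He]2s¹, P⁺ [Ne]3s²3p², Mg⁺ [Ne]3s¹.
Approximate IE_2 values (kJ/mol): Be 1757, P 1907, Mg 1451.
Hence IE_2: Mg < Be < P.

P > Be > Mg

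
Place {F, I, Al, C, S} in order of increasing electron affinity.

Atoms with high Z_eff and room in the valence shell (especially the halogens) have the most exothermic electron affinities.
These span different periods and groups, so the two trends combine.
C > Al: both effects reinforce here, so C is clearly the higher of the two.
S > C: period and group pull opposite ways; the across-period shift dominates (200 vs 122 kJ/mol).
I > S: the two effects oppose for this pair; the across-period effect wins (295 vs 200 kJ/mol).
F > I: F sits above I in group 17, so the down-group effect alone puts F higher.
Tabulated electron affinity (kJ/mol): C 122, F 328, Al 42, S 200, I 295.
So from lowest to highest: Al < C < S < I < F.

Al, C, S, I, F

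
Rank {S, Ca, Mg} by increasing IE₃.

S, Ca, Mg

After 2 electrons have been removed, what remains? S²⁺ still has 4 valence electrons; Ca²⁺ is the bare [Ar] core; Mg²⁺ is the bare [Ne] core.
Core electrons are held far more tightly than valence electrons, so Ca and Mg top the IE_3 order.
Tabulated IE_3 (kJ/mol): S 3357, Ca 4912, Mg 7733.
So the third ionization energies run S < Ca < Mg.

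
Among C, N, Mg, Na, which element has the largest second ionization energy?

Na

After 1 electron has been removed, what remains? C⁺ still has 3 valence electrons; N⁺ still has 4 valence electrons; Mg⁺ still has 1 valence electron; Na⁺ is the bare [Ne] core.
Breaking into a closed-shell core is much more expensive than removing a leftover valence electron — Na has the largest IE_2 here.
Valence configurations: C⁺ [He]2s²2p¹, N⁺ [He]2s²2p², Mg⁺ [Ne]3s¹.
Tabulated IE_2 (kJ/mol): C 2353, N 2856, Mg 1451, Na 4562.
Overall IE_2 order: Mg < C < N < Na.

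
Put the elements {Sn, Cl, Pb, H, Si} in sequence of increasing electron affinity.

Pb, H, Sn, Si, Cl

H is in period 1, group 1; Si is in period 3, group 14; Cl is in period 3, group 17; Sn is in period 5, group 14; Pb is in period 6, group 14.
EA tends to increase across a period and decrease down a group, though the pattern is less regular than for IE or radius.
Neither a single period nor a single group — weigh both effects.
H > Pb: period and group pull opposite ways; the down-group shift dominates (73 vs 35 kJ/mol).
Sn > H: the two effects oppose for this pair; the across-period effect wins (107 vs 73 kJ/mol).
Si > Sn: Si sits above Sn in group 14, so the down-group effect alone puts Si higher.
Cl > Si: Cl lies to the right of Si in period 3, so the across-period effect alone puts Cl higher.
Approximate values (kJ/mol): H 73, Si 134, Cl 349, Sn 107, Pb 35.
So from lowest to highest: Pb < H < Sn < Si < Cl.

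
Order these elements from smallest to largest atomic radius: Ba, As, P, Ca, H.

H is in period 1, group 1; P is in period 3, group 15; Ca is in period 4, group 2; As is in period 4, group 15; Ba is in period 6, group 2.
Across a period the added protons contract the valence shell; down a group each new principal shell makes the atom larger.
These span different periods and groups, so the two trends combine.
P > H: the two effects oppose for this pair; the down-group effect wins (111 vs 32 pm).
As > P: they share group 15; the group trend gives As the larger value.
Ca > As: both are in period 4; the period trend gives Ca the larger value.
Ba > Ca: they share group 2; the group trend gives Ba the larger value.
Tabulated atomic radius (pm): H 32, P 111, Ca 171, As 121, Ba 196.
So from smallest to largest: H < P < As < Ca < Ba.

H, P, As, Ca, Ba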